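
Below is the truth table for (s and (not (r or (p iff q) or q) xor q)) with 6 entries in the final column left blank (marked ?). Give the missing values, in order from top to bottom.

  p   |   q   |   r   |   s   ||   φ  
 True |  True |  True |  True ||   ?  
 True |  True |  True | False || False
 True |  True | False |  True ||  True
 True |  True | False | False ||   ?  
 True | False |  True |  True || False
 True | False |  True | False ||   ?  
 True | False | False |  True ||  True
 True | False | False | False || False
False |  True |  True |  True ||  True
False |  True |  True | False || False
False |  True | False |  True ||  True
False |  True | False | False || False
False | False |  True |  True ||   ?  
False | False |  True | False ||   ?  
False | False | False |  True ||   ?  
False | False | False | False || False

True, False, False, False, False, False

Row p=True, q=True, r=True, s=True: (not (r or (p iff q) or q) xor q) = True, so the formula = True.
Row p=True, q=True, r=False, s=False: (not (r or (p iff q) or q) xor q) = True, so the formula = False.
Row p=True, q=False, r=True, s=False: (not (r or (p iff q) or q) xor q) = False, so the formula = False.
Row p=False, q=False, r=True, s=True: (not (r or (p iff q) or q) xor q) = False, so the formula = False.
Row p=False, q=False, r=True, s=False: (not (r or (p iff q) or q) xor q) = False, so the formula = False.
Row p=False, q=False, r=False, s=True: (not (r or (p iff q) or q) xor q) = False, so the formula = False.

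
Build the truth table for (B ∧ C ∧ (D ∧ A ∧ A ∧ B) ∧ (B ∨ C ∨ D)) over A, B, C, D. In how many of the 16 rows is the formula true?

1

A | B | C | D || (D ∧ A ∧ A ∧ B) | (B ∨ C ∨ D) | φ
1 | 1 | 1 | 1 ||        1        |      1      | 1
1 | 1 | 1 | 0 ||        0        |      1      | 0
1 | 1 | 0 | 1 ||        1        |      1      | 0
1 | 1 | 0 | 0 ||        0        |      1      | 0
1 | 0 | 1 | 1 ||        0        |      1      | 0
1 | 0 | 1 | 0 ||        0        |      1      | 0
1 | 0 | 0 | 1 ||        0        |      1      | 0
1 | 0 | 0 | 0 ||        0        |      0      | 0
0 | 1 | 1 | 1 ||        0        |      1      | 0
0 | 1 | 1 | 0 ||        0        |      1      | 0
0 | 1 | 0 | 1 ||        0        |      1      | 0
0 | 1 | 0 | 0 ||        0        |      1      | 0
0 | 0 | 1 | 1 ||        0        |      1      | 0
0 | 0 | 1 | 0 ||        0        |      1      | 0
0 | 0 | 0 | 1 ||        0        |      1      | 0
0 | 0 | 0 | 0 ||        0        |      0      | 0
The formula is true on 1 of the 16 rows.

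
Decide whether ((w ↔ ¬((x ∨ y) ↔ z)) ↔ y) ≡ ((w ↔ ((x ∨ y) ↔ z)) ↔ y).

x | y | z | w | φ | ψ
- | - | - | - | - | -
F | F | F | F | F | T
F | F | F | T | T | F
F | F | T | F | T | F
F | F | T | T | F | T
F | T | F | F | F | T
F | T | F | T | T | F
F | T | T | F | T | F
F | T | T | T | F | T
T | F | F | F | T | F
T | F | F | T | F | T
T | F | T | F | F | T
T | F | T | T | T | F
T | T | F | F | F | T
T | T | F | T | T | F
T | T | T | F | T | F
T | T | T | T | F | T
The columns differ at x=F, y=F, z=F, w=F (φ=F, ψ=T), so they are not equivalent.

not equivalent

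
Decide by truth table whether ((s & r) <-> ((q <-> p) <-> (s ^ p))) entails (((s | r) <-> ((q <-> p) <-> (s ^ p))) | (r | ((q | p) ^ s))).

p | q | r | s || φ | ψ
1 | 1 | 1 | 1 || 0 | 1
1 | 1 | 1 | 0 || 0 | 1
1 | 1 | 0 | 1 || 1 | 0
1 | 1 | 0 | 0 || 0 | 1
1 | 0 | 1 | 1 || 1 | 1
1 | 0 | 1 | 0 || 1 | 1
1 | 0 | 0 | 1 || 0 | 1
1 | 0 | 0 | 0 || 1 | 1
0 | 1 | 1 | 1 || 0 | 1
0 | 1 | 1 | 0 || 0 | 1
0 | 1 | 0 | 1 || 1 | 0
0 | 1 | 0 | 0 || 0 | 1
0 | 0 | 1 | 1 || 1 | 1
0 | 0 | 1 | 0 || 1 | 1
0 | 0 | 0 | 1 || 0 | 1
0 | 0 | 0 | 0 || 1 | 1
At p=1, q=1, r=0, s=1 we have φ true but ψ false, so φ does not entail ψ.

no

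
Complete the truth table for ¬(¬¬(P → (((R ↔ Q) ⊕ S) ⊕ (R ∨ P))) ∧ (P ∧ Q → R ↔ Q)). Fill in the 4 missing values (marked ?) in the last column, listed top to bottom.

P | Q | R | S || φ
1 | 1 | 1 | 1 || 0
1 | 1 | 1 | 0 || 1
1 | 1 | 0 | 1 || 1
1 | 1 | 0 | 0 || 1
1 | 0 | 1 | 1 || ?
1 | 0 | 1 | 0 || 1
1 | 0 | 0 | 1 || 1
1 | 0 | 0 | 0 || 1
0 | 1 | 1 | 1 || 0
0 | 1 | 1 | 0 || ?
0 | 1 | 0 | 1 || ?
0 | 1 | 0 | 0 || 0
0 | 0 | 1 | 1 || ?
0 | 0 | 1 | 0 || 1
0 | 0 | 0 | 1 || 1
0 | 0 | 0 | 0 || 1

Row P=1, Q=0, R=1, S=1: ¬¬(P → (((R ↔ Q) ⊕ S) ⊕ (R ∨ P))) = 0, (P ∧ Q → R ↔ Q) = 0, (¬¬(P → (((R ↔ Q) ⊕ S) ⊕ (R ∨ P))) ∧ (P ∧ Q → R ↔ Q)) = 0, so the formula = 1.
Row P=0, Q=1, R=1, S=0: ¬¬(P → (((R ↔ Q) ⊕ S) ⊕ (R ∨ P))) = 1, (P ∧ Q → R ↔ Q) = 1, (¬¬(P → (((R ↔ Q) ⊕ S) ⊕ (R ∨ P))) ∧ (P ∧ Q → R ↔ Q)) = 1, so the formula = 0.
Row P=0, Q=1, R=0, S=1: ¬¬(P → (((R ↔ Q) ⊕ S) ⊕ (R ∨ P))) = 1, (P ∧ Q → R ↔ Q) = 1, (¬¬(P → (((R ↔ Q) ⊕ S) ⊕ (R ∨ P))) ∧ (P ∧ Q → R ↔ Q)) = 1, so the formula = 0.
Row P=0, Q=0, R=1, S=1: ¬¬(P → (((R ↔ Q) ⊕ S) ⊕ (R ∨ P))) = 1, (P ∧ Q → R ↔ Q) = 0, (¬¬(P → (((R ↔ Q) ⊕ S) ⊕ (R ∨ P))) ∧ (P ∧ Q → R ↔ Q)) = 0, so the formula = 1.

1, 0, 0, 1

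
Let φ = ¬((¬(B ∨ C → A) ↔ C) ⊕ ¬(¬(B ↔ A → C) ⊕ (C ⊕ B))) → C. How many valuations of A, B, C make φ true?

5

A  B  C  |  (B ∨ C)  ((B ∨ C) → A)  ¬((B ∨ C) → A)  (¬((B ∨ C) → A) ↔ C)  (A → C)  (B ↔ (A → C))  ¬(B ↔ (A → C))  (C ⊕ B)  (¬(B ↔ (A → C)) ⊕ (C ⊕ B))  ¬(¬(B ↔ (A → C)) ⊕ (C ⊕ B))  φ
F  F  F  |     F           T              F                  T               T           F              T            F                 T                            F               T
F  F  T  |     T           F              T                  T               T           F              T            T                 F                            T               T
F  T  F  |     T           F              T                  F               T           T              F            T                 T                            F               F
F  T  T  |     T           F              T                  T               T           T              F            F                 F                            T               T
T  F  F  |     F           T              F                  T               F           T              F            F                 F                            T               F
T  F  T  |     T           T              F                  F               T           F              T            T                 F                            T               T
T  T  F  |     T           T              F                  T               F           F              T            T                 F                            T               F
T  T  T  |     T           T              F                  F               T           T              F            F                 F                            T               T
The formula is true on 5 of the 8 rows.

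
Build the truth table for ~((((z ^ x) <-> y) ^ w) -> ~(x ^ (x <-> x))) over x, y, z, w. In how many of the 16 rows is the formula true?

x | y | z | w | (z ^ x) | ((z ^ x) <-> y) | (((z ^ x) <-> y) ^ w) | (x <-> x) | (x ^ (x <-> x)) | ~(x ^ (x <-> x)) | φ
- | - | - | - | ------- | --------------- | --------------------- | --------- | --------------- | ---------------- | -
F | F | F | F |    F    |        T        |           T           |     T     |        T        |        F         | T
F | F | F | T |    F    |        T        |           F           |     T     |        T        |        F         | F
F | F | T | F |    T    |        F        |           F           |     T     |        T        |        F         | F
F | F | T | T |    T    |        F        |           T           |     T     |        T        |        F         | T
F | T | F | F |    F    |        F        |           F           |     T     |        T        |        F         | F
F | T | F | T |    F    |        F        |           T           |     T     |        T        |        F         | T
F | T | T | F |    T    |        T        |           T           |     T     |        T        |        F         | T
F | T | T | T |    T    |        T        |           F           |     T     |        T        |        F         | F
T | F | F | F |    T    |        F        |           F           |     T     |        F        |        T         | F
T | F | F | T |    T    |        F        |           T           |     T     |        F        |        T         | F
T | F | T | F |    F    |        T        |           T           |     T     |        F        |        T         | F
T | F | T | T |    F    |        T        |           F           |     T     |        F        |        T         | F
T | T | F | F |    T    |        T        |           T           |     T     |        F        |        T         | F
T | T | F | T |    T    |        T        |           F           |     T     |        F        |        T         | F
T | T | T | F |    F    |        F        |           F           |     T     |        F        |        T         | F
T | T | T | T |    F    |        F        |           T           |     T     |        F        |        T         | F
The formula is true on 4 of the 16 rows.

4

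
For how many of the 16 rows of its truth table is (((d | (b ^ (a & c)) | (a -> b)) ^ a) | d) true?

a | b | c | d || (a & c) | (b ^ (a & c)) | (a -> b) | φ
1 | 1 | 1 | 1 ||    1    |       0       |    1     | 1
1 | 1 | 1 | 0 ||    1    |       0       |    1     | 0
1 | 1 | 0 | 1 ||    0    |       1       |    1     | 1
1 | 1 | 0 | 0 ||    0    |       1       |    1     | 0
1 | 0 | 1 | 1 ||    1    |       1       |    0     | 1
1 | 0 | 1 | 0 ||    1    |       1       |    0     | 0
1 | 0 | 0 | 1 ||    0    |       0       |    0     | 1
1 | 0 | 0 | 0 ||    0    |       0       |    0     | 1
0 | 1 | 1 | 1 ||    0    |       1       |    1     | 1
0 | 1 | 1 | 0 ||    0    |       1       |    1     | 1
0 | 1 | 0 | 1 ||    0    |       1       |    1     | 1
0 | 1 | 0 | 0 ||    0    |       1       |    1     | 1
0 | 0 | 1 | 1 ||    0    |       0       |    1     | 1
0 | 0 | 1 | 0 ||    0    |       0       |    1     | 1
0 | 0 | 0 | 1 ||    0    |       0       |    1     | 1
0 | 0 | 0 | 0 ||    0    |       0       |    1     | 1
The formula is true on 13 of the 16 rows.

13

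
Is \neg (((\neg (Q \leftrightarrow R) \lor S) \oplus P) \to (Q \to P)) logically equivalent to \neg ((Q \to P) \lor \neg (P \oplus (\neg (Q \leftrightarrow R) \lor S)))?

P | Q | R | S | φ | ψ
- | - | - | - | - | -
0 | 0 | 0 | 0 | 0 | 0
0 | 0 | 0 | 1 | 0 | 0
0 | 0 | 1 | 0 | 0 | 0
0 | 0 | 1 | 1 | 0 | 0
0 | 1 | 0 | 0 | 1 | 1
0 | 1 | 0 | 1 | 1 | 1
0 | 1 | 1 | 0 | 0 | 0
0 | 1 | 1 | 1 | 1 | 1
1 | 0 | 0 | 0 | 0 | 0
1 | 0 | 0 | 1 | 0 | 0
1 | 0 | 1 | 0 | 0 | 0
1 | 0 | 1 | 1 | 0 | 0
1 | 1 | 0 | 0 | 0 | 0
1 | 1 | 0 | 1 | 0 | 0
1 | 1 | 1 | 0 | 0 | 0
1 | 1 | 1 | 1 | 0 | 0
The columns for φ and ψ agree on every row, so they are logically equivalent.

equivalent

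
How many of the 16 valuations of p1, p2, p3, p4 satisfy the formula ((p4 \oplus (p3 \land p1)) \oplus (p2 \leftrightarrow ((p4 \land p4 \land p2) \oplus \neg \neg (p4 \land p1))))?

p1  p2  p3  p4  |  φ
F   F   F   F   |  T
F   F   F   T   |  F
F   F   T   F   |  T
F   F   T   T   |  F
F   T   F   F   |  F
F   T   F   T   |  F
F   T   T   F   |  F
F   T   T   T   |  F
T   F   F   F   |  T
T   F   F   T   |  T
T   F   T   F   |  F
T   F   T   T   |  F
T   T   F   F   |  F
T   T   F   T   |  T
T   T   T   F   |  T
T   T   T   T   |  F
The formula is true on 6 of the 16 rows.

6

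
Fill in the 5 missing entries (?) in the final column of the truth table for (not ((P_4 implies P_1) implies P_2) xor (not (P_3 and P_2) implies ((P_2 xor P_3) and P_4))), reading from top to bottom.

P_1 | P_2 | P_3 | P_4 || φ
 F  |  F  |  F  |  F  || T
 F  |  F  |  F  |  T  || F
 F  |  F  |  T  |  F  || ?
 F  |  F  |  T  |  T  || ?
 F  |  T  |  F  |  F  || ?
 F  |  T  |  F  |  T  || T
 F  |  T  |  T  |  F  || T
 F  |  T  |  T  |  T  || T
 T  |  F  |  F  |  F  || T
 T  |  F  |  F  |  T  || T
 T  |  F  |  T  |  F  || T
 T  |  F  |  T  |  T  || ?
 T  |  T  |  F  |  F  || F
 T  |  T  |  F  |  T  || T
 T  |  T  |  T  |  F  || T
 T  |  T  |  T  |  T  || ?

T, T, F, F, T

Row P_1=F, P_2=F, P_3=T, P_4=F: not ((P_4 implies P_1) implies P_2) = T, (not (P_3 and P_2) implies ((P_2 xor P_3) and P_4)) = F, so the formula = T.
Row P_1=F, P_2=F, P_3=T, P_4=T: not ((P_4 implies P_1) implies P_2) = F, (not (P_3 and P_2) implies ((P_2 xor P_3) and P_4)) = T, so the formula = T.
Row P_1=F, P_2=T, P_3=F, P_4=F: not ((P_4 implies P_1) implies P_2) = F, (not (P_3 and P_2) implies ((P_2 xor P_3) and P_4)) = F, so the formula = F.
Row P_1=T, P_2=F, P_3=T, P_4=T: not ((P_4 implies P_1) implies P_2) = T, (not (P_3 and P_2) implies ((P_2 xor P_3) and P_4)) = T, so the formula = F.
Row P_1=T, P_2=T, P_3=T, P_4=T: not ((P_4 implies P_1) implies P_2) = F, (not (P_3 and P_2) implies ((P_2 xor P_3) and P_4)) = T, so the formula = T.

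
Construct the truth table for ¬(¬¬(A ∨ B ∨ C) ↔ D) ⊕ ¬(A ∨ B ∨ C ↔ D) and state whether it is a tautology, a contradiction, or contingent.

A | B | C | D || (A ∨ B) | ((A ∨ B) ∨ C) | ¬((A ∨ B) ∨ C) | ¬¬((A ∨ B) ∨ C) | (¬¬((A ∨ B) ∨ C) ↔ D) | ¬(¬¬((A ∨ B) ∨ C) ↔ D) | (((A ∨ B) ∨ C) ↔ D) | ¬(((A ∨ B) ∨ C) ↔ D) | φ
0 | 0 | 0 | 0 ||    0    |       0       |       1        |        0        |           1           |           0            |          1          |          0           | 0
0 | 0 | 0 | 1 ||    0    |       0       |       1        |        0        |           0           |           1            |          0          |          1           | 0
0 | 0 | 1 | 0 ||    0    |       1       |       0        |        1        |           0           |           1            |          0          |          1           | 0
0 | 0 | 1 | 1 ||    0    |       1       |       0        |        1        |           1           |           0            |          1          |          0           | 0
0 | 1 | 0 | 0 ||    1    |       1       |       0        |        1        |           0           |           1            |          0          |          1           | 0
0 | 1 | 0 | 1 ||    1    |       1       |       0        |        1        |           1           |           0            |          1          |          0           | 0
0 | 1 | 1 | 0 ||    1    |       1       |       0        |        1        |           0           |           1            |          0          |          1           | 0
0 | 1 | 1 | 1 ||    1    |       1       |       0        |        1        |           1           |           0            |          1          |          0           | 0
1 | 0 | 0 | 0 ||    1    |       1       |       0        |        1        |           0           |           1            |          0          |          1           | 0
1 | 0 | 0 | 1 ||    1    |       1       |       0        |        1        |           1           |           0            |          1          |          0           | 0
1 | 0 | 1 | 0 ||    1    |       1       |       0        |        1        |           0           |           1            |          0          |          1           | 0
1 | 0 | 1 | 1 ||    1    |       1       |       0        |        1        |           1           |           0            |          1          |          0           | 0
1 | 1 | 0 | 0 ||    1    |       1       |       0        |        1        |           0           |           1            |          0          |          1           | 0
1 | 1 | 0 | 1 ||    1    |       1       |       0        |        1        |           1           |           0            |          1          |          0           | 0
1 | 1 | 1 | 0 ||    1    |       1       |       0        |        1        |           0           |           1            |          0          |          1           | 0
1 | 1 | 1 | 1 ||    1    |       1       |       0        |        1        |           1           |           0            |          1          |          0           | 0
Every row is 0, so the formula is a contradiction.

contradiction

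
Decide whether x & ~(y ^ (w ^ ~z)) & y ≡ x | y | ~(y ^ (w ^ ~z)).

not equivalent

x | y | z | w | φ | ψ
- | - | - | - | - | -
T | T | T | T | T | T
T | T | T | F | F | T
T | T | F | T | F | T
T | T | F | F | T | T
T | F | T | T | F | T
T | F | T | F | F | T
T | F | F | T | F | T
T | F | F | F | F | T
F | T | T | T | F | T
F | T | T | F | F | T
F | T | F | T | F | T
F | T | F | F | F | T
F | F | T | T | F | F
F | F | T | F | F | T
F | F | F | T | F | T
F | F | F | F | F | F
The columns differ at x=T, y=T, z=T, w=F (φ=F, ψ=T), so they are not equivalent.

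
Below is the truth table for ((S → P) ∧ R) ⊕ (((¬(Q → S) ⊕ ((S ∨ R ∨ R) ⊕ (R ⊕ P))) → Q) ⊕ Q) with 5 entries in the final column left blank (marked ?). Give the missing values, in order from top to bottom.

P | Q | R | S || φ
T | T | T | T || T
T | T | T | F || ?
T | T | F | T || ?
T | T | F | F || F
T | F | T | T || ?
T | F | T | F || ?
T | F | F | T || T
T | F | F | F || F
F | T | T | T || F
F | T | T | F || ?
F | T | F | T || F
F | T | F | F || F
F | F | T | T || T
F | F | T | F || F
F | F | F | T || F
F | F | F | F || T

T, F, T, T, T

Row P=T, Q=T, R=T, S=F: ((S → P) ∧ R) = T, (((¬(Q → S) ⊕ ((S ∨ R ∨ R) ⊕ (R ⊕ P))) → Q) ⊕ Q) = F, so the formula = T.
Row P=T, Q=T, R=F, S=T: ((S → P) ∧ R) = F, (((¬(Q → S) ⊕ ((S ∨ R ∨ R) ⊕ (R ⊕ P))) → Q) ⊕ Q) = F, so the formula = F.
Row P=T, Q=F, R=T, S=T: ((S → P) ∧ R) = T, (((¬(Q → S) ⊕ ((S ∨ R ∨ R) ⊕ (R ⊕ P))) → Q) ⊕ Q) = F, so the formula = T.
Row P=T, Q=F, R=T, S=F: ((S → P) ∧ R) = T, (((¬(Q → S) ⊕ ((S ∨ R ∨ R) ⊕ (R ⊕ P))) → Q) ⊕ Q) = F, so the formula = T.
Row P=F, Q=T, R=T, S=F: ((S → P) ∧ R) = T, (((¬(Q → S) ⊕ ((S ∨ R ∨ R) ⊕ (R ⊕ P))) → Q) ⊕ Q) = F, so the formula = T.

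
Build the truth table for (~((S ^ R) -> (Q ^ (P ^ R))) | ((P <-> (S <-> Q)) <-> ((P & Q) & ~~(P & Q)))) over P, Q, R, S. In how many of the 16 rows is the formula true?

P | Q | R | S || φ
0 | 0 | 0 | 0 || 1
0 | 0 | 0 | 1 || 1
0 | 0 | 1 | 0 || 1
0 | 0 | 1 | 1 || 0
0 | 1 | 0 | 0 || 0
0 | 1 | 0 | 1 || 1
0 | 1 | 1 | 0 || 1
0 | 1 | 1 | 1 || 1
1 | 0 | 0 | 0 || 0
1 | 0 | 0 | 1 || 1
1 | 0 | 1 | 0 || 1
1 | 0 | 1 | 1 || 1
1 | 1 | 0 | 0 || 0
1 | 1 | 0 | 1 || 1
1 | 1 | 1 | 0 || 0
1 | 1 | 1 | 1 || 1
The formula is true on 11 of the 16 rows.

11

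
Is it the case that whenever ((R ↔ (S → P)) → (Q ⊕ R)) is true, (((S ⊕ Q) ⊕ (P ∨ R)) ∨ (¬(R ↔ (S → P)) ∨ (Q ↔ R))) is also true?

no

  P   |   Q   |   R   |   S   |   φ   |   ψ  
----- | ----- | ----- | ----- | ----- | -----
 True |  True |  True |  True | False |  True
 True |  True |  True | False | False |  True
 True |  True | False |  True |  True |  True
 True |  True | False | False |  True |  True
 True | False |  True |  True |  True | False
 True | False |  True | False |  True |  True
 True | False | False |  True |  True |  True
 True | False | False | False |  True |  True
False |  True |  True |  True |  True |  True
False |  True |  True | False | False |  True
False |  True | False |  True |  True | False
False |  True | False | False |  True |  True
False | False |  True |  True |  True |  True
False | False |  True | False |  True |  True
False | False | False |  True | False |  True
False | False | False | False |  True |  True
At P=True, Q=False, R=True, S=True we have φ true but ψ false, so φ does not entail ψ.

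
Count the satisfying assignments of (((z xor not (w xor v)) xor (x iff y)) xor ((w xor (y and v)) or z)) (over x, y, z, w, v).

16

  x      y      z      w      v    |    φ  
 True   True   True   True   True  |  False
 True   True   True   True  False  |   True
 True   True   True  False   True  |   True
 True   True   True  False  False  |  False
 True   True  False   True   True  |  False
 True   True  False   True  False  |  False
 True   True  False  False   True  |  False
 True   True  False  False  False  |  False
 True  False   True   True   True  |   True
 True  False   True   True  False  |  False
 True  False   True  False   True  |  False
 True  False   True  False  False  |   True
 True  False  False   True   True  |  False
 True  False  False   True  False  |   True
 True  False  False  False   True  |  False
 True  False  False  False  False  |   True
False   True   True   True   True  |   True
False   True   True   True  False  |  False
False   True   True  False   True  |  False
False   True   True  False  False  |   True
False   True  False   True   True  |   True
False   True  False   True  False  |   True
False   True  False  False   True  |   True
False   True  False  False  False  |   True
False  False   True   True   True  |  False
False  False   True   True  False  |   True
False  False   True  False   True  |   True
False  False   True  False  False  |  False
False  False  False   True   True  |   True
False  False  False   True  False  |  False
False  False  False  False   True  |   True
False  False  False  False  False  |  False
The formula is true on 16 of the 32 rows.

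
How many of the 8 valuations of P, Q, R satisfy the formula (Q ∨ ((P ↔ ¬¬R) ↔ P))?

6

P  Q  R  |  ¬R  ¬¬R  (P ↔ ¬¬R)  ((P ↔ ¬¬R) ↔ P)  (Q ∨ ((P ↔ ¬¬R) ↔ P))
F  F  F  |  T    F       T             F                   F          
F  F  T  |  F    T       F             T                   T          
F  T  F  |  T    F       T             F                   T          
F  T  T  |  F    T       F             T                   T          
T  F  F  |  T    F       F             F                   F          
T  F  T  |  F    T       T             T                   T          
T  T  F  |  T    F       F             F                   T          
T  T  T  |  F    T       T             T                   T          
The formula is true on 6 of the 8 rows.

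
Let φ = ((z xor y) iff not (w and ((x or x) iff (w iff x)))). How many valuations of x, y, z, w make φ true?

8

x  y  z  w  |  (z xor y)  (x or x)  (w iff x)  ((x or x) iff (w iff x))  φ
F  F  F  F  |      F         F          T                 F              F
F  F  F  T  |      F         F          F                 T              T
F  F  T  F  |      T         F          T                 F              T
F  F  T  T  |      T         F          F                 T              F
F  T  F  F  |      T         F          T                 F              T
F  T  F  T  |      T         F          F                 T              F
F  T  T  F  |      F         F          T                 F              F
F  T  T  T  |      F         F          F                 T              T
T  F  F  F  |      F         T          F                 F              F
T  F  F  T  |      F         T          T                 T              T
T  F  T  F  |      T         T          F                 F              T
T  F  T  T  |      T         T          T                 T              F
T  T  F  F  |      T         T          F                 F              T
T  T  F  T  |      T         T          T                 T              F
T  T  T  F  |      F         T          F                 F              F
T  T  T  T  |      F         T          T                 T              T
The formula is true on 8 of the 16 rows.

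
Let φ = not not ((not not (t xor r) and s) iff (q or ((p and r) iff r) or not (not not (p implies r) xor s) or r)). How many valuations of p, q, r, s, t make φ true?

8

p | q | r | s | t | φ
- | - | - | - | - | -
T | T | T | T | T | F
T | T | T | T | F | T
T | T | T | F | T | F
T | T | T | F | F | F
T | T | F | T | T | T
T | T | F | T | F | F
T | T | F | F | T | F
T | T | F | F | F | F
T | F | T | T | T | F
T | F | T | T | F | T
T | F | T | F | T | F
T | F | T | F | F | F
T | F | F | T | T | T
T | F | F | T | F | F
T | F | F | F | T | F
T | F | F | F | F | F
F | T | T | T | T | F
F | T | T | T | F | T
F | T | T | F | T | F
F | T | T | F | F | F
F | T | F | T | T | T
F | T | F | T | F | F
F | T | F | F | T | F
F | T | F | F | F | F
F | F | T | T | T | F
F | F | T | T | F | T
F | F | T | F | T | F
F | F | T | F | F | F
F | F | F | T | T | T
F | F | F | T | F | F
F | F | F | F | T | F
F | F | F | F | F | F
The formula is true on 8 of the 32 rows.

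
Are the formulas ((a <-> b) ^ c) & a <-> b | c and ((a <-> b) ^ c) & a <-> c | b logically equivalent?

  a   |   b   |   c   |   φ   |   ψ  
----- | ----- | ----- | ----- | -----
 True |  True |  True | False | False
 True |  True | False |  True |  True
 True | False |  True |  True |  True
 True | False | False |  True |  True
False |  True |  True | False | False
False |  True | False | False | False
False | False |  True | False | False
False | False | False |  True |  True
The columns for φ and ψ agree on every row, so they are logically equivalent.

equivalent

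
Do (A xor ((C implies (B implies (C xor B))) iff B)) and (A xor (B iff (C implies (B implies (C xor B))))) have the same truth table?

A  B  C  |  φ  ψ
F  F  F  |  F  F
F  F  T  |  F  F
F  T  F  |  T  T
F  T  T  |  F  F
T  F  F  |  T  T
T  F  T  |  T  T
T  T  F  |  F  F
T  T  T  |  T  T
The columns for φ and ψ agree on every row, so they are logically equivalent.

equivalent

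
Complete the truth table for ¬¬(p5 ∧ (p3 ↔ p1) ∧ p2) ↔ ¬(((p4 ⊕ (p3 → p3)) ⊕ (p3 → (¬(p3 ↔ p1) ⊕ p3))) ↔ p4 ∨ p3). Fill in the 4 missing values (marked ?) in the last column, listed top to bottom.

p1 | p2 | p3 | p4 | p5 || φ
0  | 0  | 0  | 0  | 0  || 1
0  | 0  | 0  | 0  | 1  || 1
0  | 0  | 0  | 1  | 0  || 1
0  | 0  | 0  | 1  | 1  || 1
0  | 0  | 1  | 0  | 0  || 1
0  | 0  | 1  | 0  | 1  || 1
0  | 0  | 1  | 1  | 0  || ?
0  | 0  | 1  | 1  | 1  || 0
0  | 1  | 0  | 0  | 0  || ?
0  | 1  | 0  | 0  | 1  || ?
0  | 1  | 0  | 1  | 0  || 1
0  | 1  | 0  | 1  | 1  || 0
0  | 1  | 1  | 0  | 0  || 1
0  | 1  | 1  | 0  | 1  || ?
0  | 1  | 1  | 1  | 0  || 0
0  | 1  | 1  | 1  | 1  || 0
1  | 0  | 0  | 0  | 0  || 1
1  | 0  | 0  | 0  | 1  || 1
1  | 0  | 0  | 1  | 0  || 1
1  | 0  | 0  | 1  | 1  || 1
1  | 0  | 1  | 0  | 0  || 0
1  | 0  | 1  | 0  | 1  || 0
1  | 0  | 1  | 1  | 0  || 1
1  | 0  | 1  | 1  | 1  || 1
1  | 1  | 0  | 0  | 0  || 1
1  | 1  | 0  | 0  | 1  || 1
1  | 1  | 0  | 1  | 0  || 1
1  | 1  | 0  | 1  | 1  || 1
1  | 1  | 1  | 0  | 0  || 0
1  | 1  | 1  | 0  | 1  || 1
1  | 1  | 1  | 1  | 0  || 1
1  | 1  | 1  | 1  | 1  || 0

0, 1, 0, 1

Row p1=0, p2=0, p3=1, p4=1, p5=0: ¬¬(p5 ∧ (p3 ↔ p1) ∧ p2) = 0, ¬(((p4 ⊕ (p3 → p3)) ⊕ (p3 → (¬(p3 ↔ p1) ⊕ p3))) ↔ p4 ∨ p3) = 1, so the formula = 0.
Row p1=0, p2=1, p3=0, p4=0, p5=0: ¬¬(p5 ∧ (p3 ↔ p1) ∧ p2) = 0, ¬(((p4 ⊕ (p3 → p3)) ⊕ (p3 → (¬(p3 ↔ p1) ⊕ p3))) ↔ p4 ∨ p3) = 0, so the formula = 1.
Row p1=0, p2=1, p3=0, p4=0, p5=1: ¬¬(p5 ∧ (p3 ↔ p1) ∧ p2) = 1, ¬(((p4 ⊕ (p3 → p3)) ⊕ (p3 → (¬(p3 ↔ p1) ⊕ p3))) ↔ p4 ∨ p3) = 0, so the formula = 0.
Row p1=0, p2=1, p3=1, p4=0, p5=1: ¬¬(p5 ∧ (p3 ↔ p1) ∧ p2) = 0, ¬(((p4 ⊕ (p3 → p3)) ⊕ (p3 → (¬(p3 ↔ p1) ⊕ p3))) ↔ p4 ∨ p3) = 0, so the formula = 1.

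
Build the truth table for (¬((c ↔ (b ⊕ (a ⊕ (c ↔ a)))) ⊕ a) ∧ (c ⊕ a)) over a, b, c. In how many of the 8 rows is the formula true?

a  b  c  |  (c ↔ a)  (a ⊕ (c ↔ a))  (b ⊕ (a ⊕ (c ↔ a)))  (c ↔ (b ⊕ (a ⊕ (c ↔ a))))  (c ⊕ a)  φ
F  F  F  |     T           T                 T                       F                 F     F
F  F  T  |     F           F                 F                       F                 T     T
F  T  F  |     T           T                 F                       T                 F     F
F  T  T  |     F           F                 T                       T                 T     F
T  F  F  |     F           T                 T                       F                 T     F
T  F  T  |     T           F                 F                       F                 F     F
T  T  F  |     F           T                 F                       T                 T     T
T  T  T  |     T           F                 T                       T                 F     F
The formula is true on 2 of the 8 rows.

2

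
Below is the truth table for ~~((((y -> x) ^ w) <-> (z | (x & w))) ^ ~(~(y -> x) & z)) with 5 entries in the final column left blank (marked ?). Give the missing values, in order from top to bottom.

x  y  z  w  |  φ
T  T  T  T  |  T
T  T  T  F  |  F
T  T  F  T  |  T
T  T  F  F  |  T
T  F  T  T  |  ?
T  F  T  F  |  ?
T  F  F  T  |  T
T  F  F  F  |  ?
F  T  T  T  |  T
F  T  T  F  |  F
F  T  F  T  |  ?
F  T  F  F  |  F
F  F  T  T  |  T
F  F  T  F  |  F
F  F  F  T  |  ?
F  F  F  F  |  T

T, F, T, T, F

Row x=T, y=F, z=T, w=T: ((((y -> x) ^ w) <-> (z | (x & w))) ^ ~(~(y -> x) & z)) = T, ~((((y -> x) ^ w) <-> (z | (x & w))) ^ ~(~(y -> x) & z)) = F, so the formula = T.
Row x=T, y=F, z=T, w=F: ((((y -> x) ^ w) <-> (z | (x & w))) ^ ~(~(y -> x) & z)) = F, ~((((y -> x) ^ w) <-> (z | (x & w))) ^ ~(~(y -> x) & z)) = T, so the formula = F.
Row x=T, y=F, z=F, w=F: ((((y -> x) ^ w) <-> (z | (x & w))) ^ ~(~(y -> x) & z)) = T, ~((((y -> x) ^ w) <-> (z | (x & w))) ^ ~(~(y -> x) & z)) = F, so the formula = T.
Row x=F, y=T, z=F, w=T: ((((y -> x) ^ w) <-> (z | (x & w))) ^ ~(~(y -> x) & z)) = T, ~((((y -> x) ^ w) <-> (z | (x & w))) ^ ~(~(y -> x) & z)) = F, so the formula = T.
Row x=F, y=F, z=F, w=T: ((((y -> x) ^ w) <-> (z | (x & w))) ^ ~(~(y -> x) & z)) = F, ~((((y -> x) ^ w) <-> (z | (x & w))) ^ ~(~(y -> x) & z)) = T, so the formula = F.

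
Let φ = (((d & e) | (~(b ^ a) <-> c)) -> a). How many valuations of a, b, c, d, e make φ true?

22

a  b  c  d  e  |  φ
0  0  0  0  0  |  1
0  0  0  0  1  |  1
0  0  0  1  0  |  1
0  0  0  1  1  |  0
0  0  1  0  0  |  0
0  0  1  0  1  |  0
0  0  1  1  0  |  0
0  0  1  1  1  |  0
0  1  0  0  0  |  0
0  1  0  0  1  |  0
0  1  0  1  0  |  0
0  1  0  1  1  |  0
0  1  1  0  0  |  1
0  1  1  0  1  |  1
0  1  1  1  0  |  1
0  1  1  1  1  |  0
1  0  0  0  0  |  1
1  0  0  0  1  |  1
1  0  0  1  0  |  1
1  0  0  1  1  |  1
1  0  1  0  0  |  1
1  0  1  0  1  |  1
1  0  1  1  0  |  1
1  0  1  1  1  |  1
1  1  0  0  0  |  1
1  1  0  0  1  |  1
1  1  0  1  0  |  1
1  1  0  1  1  |  1
1  1  1  0  0  |  1
1  1  1  0  1  |  1
1  1  1  1  0  |  1
1  1  1  1  1  |  1
The formula is true on 22 of the 32 rows.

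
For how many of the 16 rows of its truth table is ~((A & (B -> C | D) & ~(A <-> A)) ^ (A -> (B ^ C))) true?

4

A  B  C  D     (C | D)  (B -> (C | D))  (A <-> A)  ~(A <-> A)  (B ^ C)  (A -> (B ^ C))  φ
1  1  1  1        1           1             1          0          0           0         1
1  1  1  0        1           1             1          0          0           0         1
1  1  0  1        1           1             1          0          1           1         0
1  1  0  0        0           0             1          0          1           1         0
1  0  1  1        1           1             1          0          1           1         0
1  0  1  0        1           1             1          0          1           1         0
1  0  0  1        1           1             1          0          0           0         1
1  0  0  0        0           1             1          0          0           0         1
0  1  1  1        1           1             1          0          0           1         0
0  1  1  0        1           1             1          0          0           1         0
0  1  0  1        1           1             1          0          1           1         0
0  1  0  0        0           0             1          0          1           1         0
0  0  1  1        1           1             1          0          1           1         0
0  0  1  0        1           1             1          0          1           1         0
0  0  0  1        1           1             1          0          0           1         0
0  0  0  0        0           1             1          0          0           1         0
The formula is true on 4 of the 16 rows.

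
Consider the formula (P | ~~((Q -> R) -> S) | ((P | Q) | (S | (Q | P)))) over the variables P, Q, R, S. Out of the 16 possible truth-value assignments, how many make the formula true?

14

  P   |   Q   |   R   |   S   ||   φ  
False | False | False | False || False
False | False | False |  True ||  True
False | False |  True | False || False
False | False |  True |  True ||  True
False |  True | False | False ||  True
False |  True | False |  True ||  True
False |  True |  True | False ||  True
False |  True |  True |  True ||  True
 True | False | False | False ||  True
 True | False | False |  True ||  True
 True | False |  True | False ||  True
 True | False |  True |  True ||  True
 True |  True | False | False ||  True
 True |  True | False |  True ||  True
 True |  True |  True | False ||  True
 True |  True |  True |  True ||  True
The formula is true on 14 of the 16 rows.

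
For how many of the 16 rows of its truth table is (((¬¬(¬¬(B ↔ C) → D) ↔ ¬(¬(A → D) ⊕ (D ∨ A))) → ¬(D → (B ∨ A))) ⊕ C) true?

8

A  B  C  D  |  (B ↔ C)  ¬(B ↔ C)  ¬¬(B ↔ C)  (¬¬(B ↔ C) → D)  ¬(¬¬(B ↔ C) → D)  ¬¬(¬¬(B ↔ C) → D)  (A → D)  ¬(A → D)  (D ∨ A)  (¬(A → D) ⊕ (D ∨ A))  ¬(¬(A → D) ⊕ (D ∨ A))  (B ∨ A)  (D → (B ∨ A))  ¬(D → (B ∨ A))  φ
T  T  T  T  |     T        F          T             T                F                  T             T        F         T              T                      F               T           T              F         F
T  T  T  F  |     T        F          T             F                T                  F             F        T         T              F                      T               T           T              F         F
T  T  F  T  |     F        T          F             T                F                  T             T        F         T              T                      F               T           T              F         T
T  T  F  F  |     F        T          F             T                F                  T             F        T         T              F                      T               T           T              F         F
T  F  T  T  |     F        T          F             T                F                  T             T        F         T              T                      F               T           T              F         F
T  F  T  F  |     F        T          F             T                F                  T             F        T         T              F                      T               T           T              F         T
T  F  F  T  |     T        F          T             T                F                  T             T        F         T              T                      F               T           T              F         T
T  F  F  F  |     T        F          T             F                T                  F             F        T         T              F                      T               T           T              F         T
F  T  T  T  |     T        F          T             T                F                  T             T        F         T              T                      F               T           T              F         F
F  T  T  F  |     T        F          T             F                T                  F             T        F         F              F                      T               T           T              F         F
F  T  F  T  |     F        T          F             T                F                  T             T        F         T              T                      F               T           T              F         T
F  T  F  F  |     F        T          F             T                F                  T             T        F         F              F                      T               T           T              F         F
F  F  T  T  |     F        T          F             T                F                  T             T        F         T              T                      F               F           F              T         F
F  F  T  F  |     F        T          F             T                F                  T             T        F         F              F                      T               F           T              F         T
F  F  F  T  |     T        F          T             T                F                  T             T        F         T              T                      F               F           F              T         T
F  F  F  F  |     T        F          T             F                T                  F             T        F         F              F                      T               F           T              F         T
The formula is true on 8 of the 16 rows.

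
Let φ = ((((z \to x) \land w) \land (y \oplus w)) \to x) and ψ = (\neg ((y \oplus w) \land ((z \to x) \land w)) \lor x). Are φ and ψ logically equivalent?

x  y  z  w  |  φ  ψ
T  T  T  T  |  T  T
T  T  T  F  |  T  T
T  T  F  T  |  T  T
T  T  F  F  |  T  T
T  F  T  T  |  T  T
T  F  T  F  |  T  T
T  F  F  T  |  T  T
T  F  F  F  |  T  T
F  T  T  T  |  T  T
F  T  T  F  |  T  T
F  T  F  T  |  T  T
F  T  F  F  |  T  T
F  F  T  T  |  T  T
F  F  T  F  |  T  T
F  F  F  T  |  F  F
F  F  F  F  |  T  T
The columns for φ and ψ agree on every row, so they are logically equivalent.

equivalent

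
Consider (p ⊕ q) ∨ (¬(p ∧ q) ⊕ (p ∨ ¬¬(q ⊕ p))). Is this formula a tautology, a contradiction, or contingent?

tautology

p | q | (p ⊕ q) | (p ∧ q) | ¬(p ∧ q) | (q ⊕ p) | ¬(q ⊕ p) | ¬¬(q ⊕ p) | (p ∨ ¬¬(q ⊕ p)) | (¬(p ∧ q) ⊕ (p ∨ ¬¬(q ⊕ p))) | φ
- | - | ------- | ------- | -------- | ------- | -------- | --------- | --------------- | ---------------------------- | -
T | T |    F    |    T    |    F     |    F    |    T     |     F     |        T        |              T               | T
T | F |    T    |    F    |    T     |    T    |    F     |     T     |        T        |              F               | T
F | T |    T    |    F    |    T     |    T    |    F     |     T     |        T        |              F               | T
F | F |    F    |    F    |    T     |    F    |    T     |     F     |        F        |              T               | T
Every row is T, so the formula is a tautology.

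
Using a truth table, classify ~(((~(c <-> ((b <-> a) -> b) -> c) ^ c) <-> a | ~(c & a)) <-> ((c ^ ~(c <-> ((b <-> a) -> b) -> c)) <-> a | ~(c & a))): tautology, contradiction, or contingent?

contradiction

  a      b      c       (b <-> a)  ((b <-> a) -> b)  (((b <-> a) -> b) -> c)  (c & a)  ~(c & a)  (a | ~(c & a))    φ  
False  False  False        True         False                  True            False     True         True       False
False  False   True        True         False                  True            False     True         True       False
False   True  False       False          True                 False            False     True         True       False
False   True   True       False          True                  True            False     True         True       False
 True  False  False       False          True                 False            False     True         True       False
 True  False   True       False          True                  True             True    False         True       False
 True   True  False        True          True                 False            False     True         True       False
 True   True   True        True          True                  True             True    False         True       False
Every row is False, so the formula is a contradiction.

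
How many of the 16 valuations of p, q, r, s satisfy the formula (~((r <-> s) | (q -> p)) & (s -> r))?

p  q  r  s  |  φ
T  T  T  T  |  F
T  T  T  F  |  F
T  T  F  T  |  F
T  T  F  F  |  F
T  F  T  T  |  F
T  F  T  F  |  F
T  F  F  T  |  F
T  F  F  F  |  F
F  T  T  T  |  F
F  T  T  F  |  T
F  T  F  T  |  F
F  T  F  F  |  F
F  F  T  T  |  F
F  F  T  F  |  F
F  F  F  T  |  F
F  F  F  F  |  F
The formula is true on 1 of the 16 rows.

1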